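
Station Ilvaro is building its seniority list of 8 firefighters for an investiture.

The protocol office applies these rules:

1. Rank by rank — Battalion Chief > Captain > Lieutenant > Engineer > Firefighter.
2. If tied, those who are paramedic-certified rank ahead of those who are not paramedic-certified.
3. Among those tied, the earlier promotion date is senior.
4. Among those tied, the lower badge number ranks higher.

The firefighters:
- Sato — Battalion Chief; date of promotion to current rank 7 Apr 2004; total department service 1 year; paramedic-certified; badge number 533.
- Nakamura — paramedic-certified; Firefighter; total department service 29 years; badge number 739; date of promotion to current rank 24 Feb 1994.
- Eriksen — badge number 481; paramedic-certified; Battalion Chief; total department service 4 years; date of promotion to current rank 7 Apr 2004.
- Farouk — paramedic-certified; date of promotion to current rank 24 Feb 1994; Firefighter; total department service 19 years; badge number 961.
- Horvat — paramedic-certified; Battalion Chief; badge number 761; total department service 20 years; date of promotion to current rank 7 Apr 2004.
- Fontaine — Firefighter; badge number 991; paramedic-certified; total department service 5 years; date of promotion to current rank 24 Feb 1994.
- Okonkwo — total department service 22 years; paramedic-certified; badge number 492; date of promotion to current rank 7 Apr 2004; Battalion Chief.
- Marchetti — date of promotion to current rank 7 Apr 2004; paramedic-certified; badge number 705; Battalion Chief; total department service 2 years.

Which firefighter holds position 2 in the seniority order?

Okonkwo

By rank: Eriksen, Okonkwo, Sato, Marchetti and Horvat (Battalion Chief); then Nakamura, Farouk and Fontaine (Firefighter).
Eriksen, Okonkwo, Sato, Marchetti and Horvat are each paramedic-certified, so the next rule applies.
Eriksen, Okonkwo, Sato, Marchetti and Horvat all have date of promotion to current rank 7 Apr 2004, so the next rule applies.
Among Eriksen, Okonkwo, Sato, Marchetti and Horvat, by badge number (lower first): Eriksen (481) before Okonkwo (492) before Sato (533) before Marchetti (705) before Horvat (761).
Nakamura, Farouk and Fontaine are each paramedic-certified, so the next rule applies.
Nakamura, Farouk and Fontaine all have date of promotion to current rank 24 Feb 1994, so the next rule applies.
Among Nakamura, Farouk and Fontaine, by badge number (lower first): Nakamura (739) before Farouk (961) before Fontaine (991).
Order: Eriksen, Okonkwo, Sato, Marchetti, Horvat, Nakamura, Farouk, Fontaine.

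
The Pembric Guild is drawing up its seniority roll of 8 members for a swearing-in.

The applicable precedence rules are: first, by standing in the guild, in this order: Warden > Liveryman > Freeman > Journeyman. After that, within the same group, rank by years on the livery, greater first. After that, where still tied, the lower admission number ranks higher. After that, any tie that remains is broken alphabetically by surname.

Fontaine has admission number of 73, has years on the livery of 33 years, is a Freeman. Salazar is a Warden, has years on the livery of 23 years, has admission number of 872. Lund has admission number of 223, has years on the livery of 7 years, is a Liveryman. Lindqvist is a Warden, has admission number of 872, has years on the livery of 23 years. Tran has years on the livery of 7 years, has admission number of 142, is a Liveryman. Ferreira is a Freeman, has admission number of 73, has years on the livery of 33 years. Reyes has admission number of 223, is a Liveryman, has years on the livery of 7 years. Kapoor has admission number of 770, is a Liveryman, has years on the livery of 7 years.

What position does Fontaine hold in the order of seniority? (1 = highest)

8

By standing in the guild: Lindqvist and Salazar (Warden); then Tran, Lund, Reyes and Kapoor (Liveryman); then Ferreira and Fontaine (Freeman).
Lindqvist and Salazar both have years on the livery 23 years, so the next rule applies.
Lindqvist and Salazar both have admission number 872, so the next rule applies.
Among Lindqvist and Salazar, alphabetically by surname: Lindqvist before Salazar.
Tran, Lund, Reyes and Kapoor all have years on the livery 7 years, so the next rule applies.
Among Tran, Lund, Reyes and Kapoor, by admission number (lower first): Tran (142) before Lund and Reyes (223) before Kapoor (770).
Among Lund and Reyes, alphabetically by surname: Lund before Reyes.
Ferreira and Fontaine both have years on the livery 33 years, so the next rule applies.
Ferreira and Fontaine both have admission number 73, so the next rule applies.
Among Ferreira and Fontaine, alphabetically by surname: Ferreira before Fontaine.
Order: Lindqvist, Salazar, Tran, Lund, Reyes, Kapoor, Ferreira, Fontaine. So position 8.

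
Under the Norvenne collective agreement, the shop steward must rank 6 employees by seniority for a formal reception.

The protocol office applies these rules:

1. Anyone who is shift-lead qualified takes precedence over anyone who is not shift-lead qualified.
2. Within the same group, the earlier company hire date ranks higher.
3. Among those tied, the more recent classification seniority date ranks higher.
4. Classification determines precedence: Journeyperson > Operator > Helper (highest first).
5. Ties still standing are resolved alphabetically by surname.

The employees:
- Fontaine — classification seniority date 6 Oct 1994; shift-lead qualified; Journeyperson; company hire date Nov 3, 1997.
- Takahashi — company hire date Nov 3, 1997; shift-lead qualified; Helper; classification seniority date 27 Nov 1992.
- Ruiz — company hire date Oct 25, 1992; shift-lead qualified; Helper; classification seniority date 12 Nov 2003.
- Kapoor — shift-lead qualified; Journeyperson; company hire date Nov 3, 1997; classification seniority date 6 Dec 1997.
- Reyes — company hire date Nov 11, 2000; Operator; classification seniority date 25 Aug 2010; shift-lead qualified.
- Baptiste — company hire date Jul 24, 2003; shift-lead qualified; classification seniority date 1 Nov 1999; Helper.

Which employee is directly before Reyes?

By the first rule: Ruiz, Kapoor, Fontaine, Takahashi, Reyes and Baptiste (each shift-lead qualified).
Among Ruiz, Kapoor, Fontaine, Takahashi, Reyes and Baptiste, by company hire date (earlier first): Ruiz (Oct 25, 1992) before Kapoor, Fontaine and Takahashi (Nov 3, 1997) before Reyes (Nov 11, 2000) before Baptiste (Jul 24, 2003).
Among Kapoor, Fontaine and Takahashi, by classification seniority date (later first): Kapoor (6 Dec 1997) before Fontaine (6 Oct 1994) before Takahashi (27 Nov 1992).
Order: Ruiz, Kapoor, Fontaine, Takahashi, Reyes, Baptiste.

Takahashi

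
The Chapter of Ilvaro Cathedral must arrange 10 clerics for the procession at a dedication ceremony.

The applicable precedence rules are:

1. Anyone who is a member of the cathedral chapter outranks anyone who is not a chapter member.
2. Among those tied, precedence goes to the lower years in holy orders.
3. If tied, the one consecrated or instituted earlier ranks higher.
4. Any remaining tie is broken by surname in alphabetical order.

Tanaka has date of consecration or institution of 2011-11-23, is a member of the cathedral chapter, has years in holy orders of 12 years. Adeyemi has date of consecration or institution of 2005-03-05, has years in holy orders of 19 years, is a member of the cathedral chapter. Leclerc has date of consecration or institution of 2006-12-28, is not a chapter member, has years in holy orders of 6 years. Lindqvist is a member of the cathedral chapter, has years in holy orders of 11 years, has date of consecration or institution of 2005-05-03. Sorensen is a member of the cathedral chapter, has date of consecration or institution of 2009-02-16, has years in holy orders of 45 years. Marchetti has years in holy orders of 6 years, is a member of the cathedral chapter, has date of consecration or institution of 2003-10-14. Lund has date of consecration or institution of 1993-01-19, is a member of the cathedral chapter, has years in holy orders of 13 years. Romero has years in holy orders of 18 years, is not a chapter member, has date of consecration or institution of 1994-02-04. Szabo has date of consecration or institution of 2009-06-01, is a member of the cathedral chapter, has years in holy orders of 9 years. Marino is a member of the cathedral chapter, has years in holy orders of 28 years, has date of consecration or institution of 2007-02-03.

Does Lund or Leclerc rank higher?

By the first rule: Marchetti, Szabo, Lindqvist, Tanaka, Lund, Adeyemi, Marino and Sorensen (each a member of the cathedral chapter); then Leclerc and Romero (both not a chapter member).
Among Marchetti, Szabo, Lindqvist, Tanaka, Lund, Adeyemi, Marino and Sorensen, by years in holy orders (lower first): Marchetti (6 years) before Szabo (9 years) before Lindqvist (11 years) before Tanaka (12 years) before Lund (13 years) before Adeyemi (19 years) before Marino (28 years) before Sorensen (45 years).
Among Leclerc and Romero, by years in holy orders (lower first): Leclerc (6 years) before Romero (18 years).
So Lund takes precedence.

Lund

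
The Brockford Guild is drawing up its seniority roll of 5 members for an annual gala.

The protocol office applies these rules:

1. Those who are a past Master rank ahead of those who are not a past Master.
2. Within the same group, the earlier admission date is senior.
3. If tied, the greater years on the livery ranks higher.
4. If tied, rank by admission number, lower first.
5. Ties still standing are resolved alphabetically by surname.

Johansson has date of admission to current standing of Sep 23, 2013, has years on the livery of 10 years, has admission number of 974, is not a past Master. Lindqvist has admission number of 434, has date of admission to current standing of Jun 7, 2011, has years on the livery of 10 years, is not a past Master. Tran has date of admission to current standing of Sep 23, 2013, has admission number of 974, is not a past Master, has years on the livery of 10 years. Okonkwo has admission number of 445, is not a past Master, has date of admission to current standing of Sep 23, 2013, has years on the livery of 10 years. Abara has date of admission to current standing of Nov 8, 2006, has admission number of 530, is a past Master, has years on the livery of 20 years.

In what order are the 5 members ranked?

By the first rule: Abara (a past Master); then Lindqvist, Okonkwo, Johansson and Tran (each not a past Master).
Among Lindqvist, Okonkwo, Johansson and Tran, by date of admission to current standing (earlier first): Lindqvist (Jun 7, 2011) before Okonkwo, Johansson and Tran (Sep 23, 2013).
Okonkwo, Johansson and Tran all have years on the livery 10 years, so the next rule applies.
Among Okonkwo, Johansson and Tran, by admission number (lower first): Okonkwo (445) before Johansson and Tran (974).
Among Johansson and Tran, alphabetically by surname: Johansson before Tran.
Full order: Abara, Lindqvist, Okonkwo, Johansson, Tran.

Abara, Lindqvist, Okonkwo, Johansson, Tran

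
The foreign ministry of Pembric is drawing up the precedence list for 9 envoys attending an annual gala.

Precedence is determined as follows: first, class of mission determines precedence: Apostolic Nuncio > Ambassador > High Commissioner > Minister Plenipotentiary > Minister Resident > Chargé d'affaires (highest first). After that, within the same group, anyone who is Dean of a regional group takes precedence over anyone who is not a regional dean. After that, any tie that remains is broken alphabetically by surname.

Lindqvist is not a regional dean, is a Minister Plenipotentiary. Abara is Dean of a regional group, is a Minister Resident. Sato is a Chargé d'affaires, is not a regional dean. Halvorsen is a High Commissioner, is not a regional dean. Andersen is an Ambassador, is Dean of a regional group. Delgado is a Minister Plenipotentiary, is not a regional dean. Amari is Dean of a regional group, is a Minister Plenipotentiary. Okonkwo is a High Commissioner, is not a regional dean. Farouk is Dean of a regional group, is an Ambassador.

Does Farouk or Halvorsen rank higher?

By class of mission: Andersen and Farouk (Ambassador); then Halvorsen and Okonkwo (High Commissioner); then Amari, Delgado and Lindqvist (Minister Plenipotentiary); then Abara (Minister Resident); then Sato (Chargé d'affaires).
Andersen and Farouk are each Dean of a regional group, so the next rule applies.
Among Andersen and Farouk, alphabetically by surname: Andersen before Farouk.
Halvorsen and Okonkwo are each not a regional dean, so the next rule applies.
Among Halvorsen and Okonkwo, alphabetically by surname: Halvorsen before Okonkwo.
Among Amari, Delgado and Lindqvist, Dean of a regional group before not a regional dean: Amari (Dean of a regional group) before Delgado and Lindqvist (not a regional dean).
Among Delgado and Lindqvist, alphabetically by surname: Delgado before Lindqvist.
So Farouk takes precedence.

Farouk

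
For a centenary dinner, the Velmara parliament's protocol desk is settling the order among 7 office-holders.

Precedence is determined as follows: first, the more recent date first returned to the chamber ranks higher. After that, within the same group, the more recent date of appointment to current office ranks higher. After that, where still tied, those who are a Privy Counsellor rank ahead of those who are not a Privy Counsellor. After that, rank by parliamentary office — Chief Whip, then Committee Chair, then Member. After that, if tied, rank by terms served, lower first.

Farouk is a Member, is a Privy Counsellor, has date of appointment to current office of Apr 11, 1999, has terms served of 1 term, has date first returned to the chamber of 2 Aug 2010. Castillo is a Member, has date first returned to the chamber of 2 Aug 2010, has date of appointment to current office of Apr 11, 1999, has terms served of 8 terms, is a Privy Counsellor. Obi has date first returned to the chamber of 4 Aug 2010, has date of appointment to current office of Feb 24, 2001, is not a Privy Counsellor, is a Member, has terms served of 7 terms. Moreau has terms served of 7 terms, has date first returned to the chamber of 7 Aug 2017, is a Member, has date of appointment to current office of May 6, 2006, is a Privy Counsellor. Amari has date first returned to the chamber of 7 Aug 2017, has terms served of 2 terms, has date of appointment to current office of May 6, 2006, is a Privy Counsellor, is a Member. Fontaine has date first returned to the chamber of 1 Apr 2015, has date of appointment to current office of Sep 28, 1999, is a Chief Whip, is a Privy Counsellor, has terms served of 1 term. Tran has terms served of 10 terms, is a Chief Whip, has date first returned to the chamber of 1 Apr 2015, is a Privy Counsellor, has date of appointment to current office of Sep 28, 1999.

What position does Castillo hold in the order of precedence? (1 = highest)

7

By date first returned to the chamber (later first): Amari and Moreau (both 7 Aug 2017); then Fontaine and Tran (both 1 Apr 2015); then Obi (4 Aug 2010); then Farouk and Castillo (both 2 Aug 2010).
Amari and Moreau both have date of appointment to current office May 6, 2006, so the next rule applies.
Amari and Moreau are each a Privy Counsellor, so the next rule applies.
Amari and Moreau are each Member, so the next rule applies.
Among Amari and Moreau, by terms served (lower first): Amari (2 terms) before Moreau (7 terms).
Fontaine and Tran both have date of appointment to current office Sep 28, 1999, so the next rule applies.
Fontaine and Tran are each a Privy Counsellor, so the next rule applies.
Fontaine and Tran are each Chief Whip, so the next rule applies.
Among Fontaine and Tran, by terms served (lower first): Fontaine (1 term) before Tran (10 terms).
Farouk and Castillo both have date of appointment to current office Apr 11, 1999, so the next rule applies.
Farouk and Castillo are each a Privy Counsellor, so the next rule applies.
Farouk and Castillo are each Member, so the next rule applies.
Among Farouk and Castillo, by terms served (lower first): Farouk (1 term) before Castillo (8 terms).
Order: Amari, Moreau, Fontaine, Tran, Obi, Farouk, Castillo. So position 7.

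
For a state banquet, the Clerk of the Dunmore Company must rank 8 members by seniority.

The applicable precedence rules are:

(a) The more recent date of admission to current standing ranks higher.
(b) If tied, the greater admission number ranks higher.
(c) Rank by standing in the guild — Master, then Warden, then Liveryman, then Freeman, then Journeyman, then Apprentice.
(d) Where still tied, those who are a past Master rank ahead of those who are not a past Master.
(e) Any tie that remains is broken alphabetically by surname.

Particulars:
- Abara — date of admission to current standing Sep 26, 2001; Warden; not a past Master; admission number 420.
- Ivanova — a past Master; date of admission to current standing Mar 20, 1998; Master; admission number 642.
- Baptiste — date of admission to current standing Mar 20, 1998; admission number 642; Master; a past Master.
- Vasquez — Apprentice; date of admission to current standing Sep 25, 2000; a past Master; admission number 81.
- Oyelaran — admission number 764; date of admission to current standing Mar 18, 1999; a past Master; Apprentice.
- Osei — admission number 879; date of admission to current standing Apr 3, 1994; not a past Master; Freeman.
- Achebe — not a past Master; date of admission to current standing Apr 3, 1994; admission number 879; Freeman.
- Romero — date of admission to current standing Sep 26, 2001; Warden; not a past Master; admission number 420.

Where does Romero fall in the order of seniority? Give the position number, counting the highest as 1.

2

By date of admission to current standing (later first): Abara and Romero (both Sep 26, 2001); then Vasquez (Sep 25, 2000); then Oyelaran (Mar 18, 1999); then Baptiste and Ivanova (both Mar 20, 1998); then Achebe and Osei (both Apr 3, 1994).
Abara and Romero both have admission number 420, so the next rule applies.
Abara and Romero are each Warden, so the next rule applies.
Abara and Romero are each not a past Master, so the next rule applies.
Among Abara and Romero, alphabetically by surname: Abara before Romero.
Baptiste and Ivanova both have admission number 642, so the next rule applies.
Baptiste and Ivanova are each Master, so the next rule applies.
Baptiste and Ivanova are each a past Master, so the next rule applies.
Among Baptiste and Ivanova, alphabetically by surname: Baptiste before Ivanova.
Achebe and Osei both have admission number 879, so the next rule applies.
Achebe and Osei are each Freeman, so the next rule applies.
Achebe and Osei are each not a past Master, so the next rule applies.
Among Achebe and Osei, alphabetically by surname: Achebe before Osei.
Order: Abara, Romero, Vasquez, Oyelaran, Baptiste, Ivanova, Achebe, Osei. So position 2.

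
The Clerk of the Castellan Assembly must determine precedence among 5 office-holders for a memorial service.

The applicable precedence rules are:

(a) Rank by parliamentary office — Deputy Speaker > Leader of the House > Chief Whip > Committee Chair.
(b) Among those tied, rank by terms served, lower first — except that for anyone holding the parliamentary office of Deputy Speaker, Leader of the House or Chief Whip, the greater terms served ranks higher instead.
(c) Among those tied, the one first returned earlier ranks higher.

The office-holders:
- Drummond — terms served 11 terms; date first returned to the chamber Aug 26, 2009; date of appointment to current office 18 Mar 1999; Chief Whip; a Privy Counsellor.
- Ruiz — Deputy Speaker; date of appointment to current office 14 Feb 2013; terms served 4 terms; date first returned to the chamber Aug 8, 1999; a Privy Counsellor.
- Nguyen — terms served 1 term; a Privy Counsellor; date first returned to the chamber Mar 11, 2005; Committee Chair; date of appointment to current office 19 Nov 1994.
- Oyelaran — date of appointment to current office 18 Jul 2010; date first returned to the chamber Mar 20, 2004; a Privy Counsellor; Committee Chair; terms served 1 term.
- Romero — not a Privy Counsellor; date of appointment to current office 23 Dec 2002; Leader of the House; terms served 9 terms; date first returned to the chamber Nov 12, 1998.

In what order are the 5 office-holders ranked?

By parliamentary office: Ruiz (Deputy Speaker); then Romero (Leader of the House); then Drummond (Chief Whip); then Oyelaran and Nguyen (Committee Chair).
Oyelaran and Nguyen both have terms served 1 term, so the next rule applies.
Among Oyelaran and Nguyen, by date first returned to the chamber (earlier first): Oyelaran (Mar 20, 2004) before Nguyen (Mar 11, 2005).
Full order: Ruiz, Romero, Drummond, Oyelaran, Nguyen.

Ruiz, Romero, Drummond, Oyelaran, Nguyen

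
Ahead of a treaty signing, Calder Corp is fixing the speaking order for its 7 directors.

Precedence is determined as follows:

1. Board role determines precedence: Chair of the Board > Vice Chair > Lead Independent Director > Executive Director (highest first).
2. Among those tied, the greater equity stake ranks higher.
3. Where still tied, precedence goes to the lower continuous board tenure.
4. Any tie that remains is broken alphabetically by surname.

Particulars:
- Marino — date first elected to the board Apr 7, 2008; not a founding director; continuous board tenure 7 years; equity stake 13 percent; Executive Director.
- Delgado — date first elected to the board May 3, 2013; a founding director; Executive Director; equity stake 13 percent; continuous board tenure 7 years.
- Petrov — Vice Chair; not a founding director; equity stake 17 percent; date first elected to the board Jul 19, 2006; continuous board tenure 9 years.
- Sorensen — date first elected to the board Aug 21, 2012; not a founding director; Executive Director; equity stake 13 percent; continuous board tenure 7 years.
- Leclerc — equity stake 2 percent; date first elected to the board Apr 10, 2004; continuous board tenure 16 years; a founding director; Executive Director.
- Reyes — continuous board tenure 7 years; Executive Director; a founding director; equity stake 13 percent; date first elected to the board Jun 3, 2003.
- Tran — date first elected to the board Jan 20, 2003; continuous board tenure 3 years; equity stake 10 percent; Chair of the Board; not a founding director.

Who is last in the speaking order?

Leclerc

By board role: Tran (Chair of the Board); then Petrov (Vice Chair); then Delgado, Marino, Reyes, Sorensen and Leclerc (Executive Director).
Among Delgado, Marino, Reyes, Sorensen and Leclerc, by equity stake (higher first): Delgado, Marino, Reyes and Sorensen (13 percent) before Leclerc (2 percent).
Delgado, Marino, Reyes and Sorensen all have continuous board tenure 7 years, so the next rule applies.
Among Delgado, Marino, Reyes and Sorensen, alphabetically by surname: Delgado before Marino before Reyes before Sorensen.
Order: Tran, Petrov, Delgado, Marino, Reyes, Sorensen, Leclerc.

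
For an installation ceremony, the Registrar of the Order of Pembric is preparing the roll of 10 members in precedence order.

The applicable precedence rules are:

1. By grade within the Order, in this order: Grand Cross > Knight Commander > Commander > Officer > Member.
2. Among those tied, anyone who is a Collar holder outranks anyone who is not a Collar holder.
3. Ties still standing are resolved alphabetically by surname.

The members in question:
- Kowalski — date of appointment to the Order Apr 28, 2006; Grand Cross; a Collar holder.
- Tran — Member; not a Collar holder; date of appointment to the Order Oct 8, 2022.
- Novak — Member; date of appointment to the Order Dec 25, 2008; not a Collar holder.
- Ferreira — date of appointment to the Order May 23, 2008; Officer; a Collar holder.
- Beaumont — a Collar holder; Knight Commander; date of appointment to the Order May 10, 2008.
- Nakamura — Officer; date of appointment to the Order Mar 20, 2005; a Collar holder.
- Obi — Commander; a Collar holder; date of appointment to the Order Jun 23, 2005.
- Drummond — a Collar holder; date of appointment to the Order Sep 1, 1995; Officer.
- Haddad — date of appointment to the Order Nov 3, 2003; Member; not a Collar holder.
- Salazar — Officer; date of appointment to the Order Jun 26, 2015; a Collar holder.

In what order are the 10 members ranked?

Kowalski, Beaumont, Obi, Drummond, Ferreira, Nakamura, Salazar, Haddad, Novak, Tran

By grade within the Order: Kowalski (Grand Cross); then Beaumont (Knight Commander); then Obi (Commander); then Drummond, Ferreira, Nakamura and Salazar (Officer); then Haddad, Novak and Tran (Member).
Drummond, Ferreira, Nakamura and Salazar are each a Collar holder, so the next rule applies.
Among Drummond, Ferreira, Nakamura and Salazar, alphabetically by surname: Drummond before Ferreira before Nakamura before Salazar.
Haddad, Novak and Tran are each not a Collar holder, so the next rule applies.
Among Haddad, Novak and Tran, alphabetically by surname: Haddad before Novak before Tran.
Full order: Kowalski, Beaumont, Obi, Drummond, Ferreira, Nakamura, Salazar, Haddad, Novak, Tran.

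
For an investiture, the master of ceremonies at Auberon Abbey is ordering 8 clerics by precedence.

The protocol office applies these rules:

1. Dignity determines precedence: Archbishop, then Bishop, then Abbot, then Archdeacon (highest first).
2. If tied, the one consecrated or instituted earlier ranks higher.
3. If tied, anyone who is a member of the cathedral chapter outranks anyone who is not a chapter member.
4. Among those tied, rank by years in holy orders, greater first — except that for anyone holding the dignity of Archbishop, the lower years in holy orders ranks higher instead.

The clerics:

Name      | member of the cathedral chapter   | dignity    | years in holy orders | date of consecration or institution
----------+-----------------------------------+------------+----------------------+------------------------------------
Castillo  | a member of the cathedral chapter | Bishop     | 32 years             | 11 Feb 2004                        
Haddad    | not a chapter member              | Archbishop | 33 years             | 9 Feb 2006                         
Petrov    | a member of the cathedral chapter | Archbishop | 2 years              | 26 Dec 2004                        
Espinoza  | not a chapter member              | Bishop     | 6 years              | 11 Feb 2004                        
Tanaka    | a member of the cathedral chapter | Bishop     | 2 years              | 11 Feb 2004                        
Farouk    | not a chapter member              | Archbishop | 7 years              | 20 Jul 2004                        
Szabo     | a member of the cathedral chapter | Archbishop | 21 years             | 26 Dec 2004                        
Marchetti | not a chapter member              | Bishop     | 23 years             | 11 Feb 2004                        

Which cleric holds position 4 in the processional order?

Haddad

By dignity: Farouk, Petrov, Szabo and Haddad (Archbishop); then Castillo, Tanaka, Marchetti and Espinoza (Bishop).
Among Farouk, Petrov, Szabo and Haddad, by date of consecration or institution (earlier first): Farouk (20 Jul 2004) before Petrov and Szabo (26 Dec 2004) before Haddad (9 Feb 2006).
Petrov and Szabo are each a member of the cathedral chapter, so the next rule applies.
Among Petrov and Szabo, by years in holy orders (lower first) (reversed rule for this group): Petrov (2 years) before Szabo (21 years).
Castillo, Tanaka, Marchetti and Espinoza all have date of consecration or institution 11 Feb 2004, so the next rule applies.
Among Castillo, Tanaka, Marchetti and Espinoza, a member of the cathedral chapter before not a chapter member: Castillo and Tanaka (a member of the cathedral chapter) before Marchetti and Espinoza (not a chapter member).
Among Castillo and Tanaka, by years in holy orders (higher first): Castillo (32 years) before Tanaka (2 years).
Among Marchetti and Espinoza, by years in holy orders (higher first): Marchetti (23 years) before Espinoza (6 years).
Order: Farouk, Petrov, Szabo, Haddad, Castillo, Tanaka, Marchetti, Espinoza.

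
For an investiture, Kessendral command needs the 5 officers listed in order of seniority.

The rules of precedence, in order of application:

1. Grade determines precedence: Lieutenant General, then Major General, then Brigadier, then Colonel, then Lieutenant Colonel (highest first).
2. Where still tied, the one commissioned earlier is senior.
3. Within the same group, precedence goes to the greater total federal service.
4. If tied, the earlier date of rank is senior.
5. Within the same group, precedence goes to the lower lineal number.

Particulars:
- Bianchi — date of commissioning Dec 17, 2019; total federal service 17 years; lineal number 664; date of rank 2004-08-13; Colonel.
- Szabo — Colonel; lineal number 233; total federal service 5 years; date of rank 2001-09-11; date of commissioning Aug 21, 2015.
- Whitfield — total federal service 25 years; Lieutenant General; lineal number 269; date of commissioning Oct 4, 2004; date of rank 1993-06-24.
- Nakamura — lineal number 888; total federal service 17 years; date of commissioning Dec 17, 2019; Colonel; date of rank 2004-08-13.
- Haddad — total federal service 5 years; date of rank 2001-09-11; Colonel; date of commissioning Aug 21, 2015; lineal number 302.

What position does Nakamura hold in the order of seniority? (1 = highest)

By grade: Whitfield (Lieutenant General); then Szabo, Haddad, Bianchi and Nakamura (Colonel).
Among Szabo, Haddad, Bianchi and Nakamura, by date of commissioning (earlier first): Szabo and Haddad (Aug 21, 2015) before Bianchi and Nakamura (Dec 17, 2019).
Szabo and Haddad both have total federal service 5 years, so the next rule applies.
Szabo and Haddad both have date of rank 2001-09-11, so the next rule applies.
Among Szabo and Haddad, by lineal number (lower first): Szabo (233) before Haddad (302).
Bianchi and Nakamura both have total federal service 17 years, so the next rule applies.
Bianchi and Nakamura both have date of rank 2004-08-13, so the next rule applies.
Among Bianchi and Nakamura, by lineal number (lower first): Bianchi (664) before Nakamura (888).
Order: Whitfield, Szabo, Haddad, Bianchi, Nakamura. So position 5.

5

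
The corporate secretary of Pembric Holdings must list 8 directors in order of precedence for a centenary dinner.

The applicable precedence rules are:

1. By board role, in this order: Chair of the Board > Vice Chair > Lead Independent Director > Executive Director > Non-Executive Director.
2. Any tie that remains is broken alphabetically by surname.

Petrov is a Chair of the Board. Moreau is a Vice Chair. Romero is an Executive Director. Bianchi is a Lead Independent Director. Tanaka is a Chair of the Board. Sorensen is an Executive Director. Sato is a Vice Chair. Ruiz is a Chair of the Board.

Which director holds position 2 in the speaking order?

By board role: Petrov, Ruiz and Tanaka (Chair of the Board); then Moreau and Sato (Vice Chair); then Bianchi (Lead Independent Director); then Romero and Sorensen (Executive Director).
Among Petrov, Ruiz and Tanaka, alphabetically by surname: Petrov before Ruiz before Tanaka.
Among Moreau and Sato, alphabetically by surname: Moreau before Sato.
Among Romero and Sorensen, alphabetically by surname: Romero before Sorensen.
Order: Petrov, Ruiz, Tanaka, Moreau, Sato, Bianchi, Romero, Sorensen.

Ruiz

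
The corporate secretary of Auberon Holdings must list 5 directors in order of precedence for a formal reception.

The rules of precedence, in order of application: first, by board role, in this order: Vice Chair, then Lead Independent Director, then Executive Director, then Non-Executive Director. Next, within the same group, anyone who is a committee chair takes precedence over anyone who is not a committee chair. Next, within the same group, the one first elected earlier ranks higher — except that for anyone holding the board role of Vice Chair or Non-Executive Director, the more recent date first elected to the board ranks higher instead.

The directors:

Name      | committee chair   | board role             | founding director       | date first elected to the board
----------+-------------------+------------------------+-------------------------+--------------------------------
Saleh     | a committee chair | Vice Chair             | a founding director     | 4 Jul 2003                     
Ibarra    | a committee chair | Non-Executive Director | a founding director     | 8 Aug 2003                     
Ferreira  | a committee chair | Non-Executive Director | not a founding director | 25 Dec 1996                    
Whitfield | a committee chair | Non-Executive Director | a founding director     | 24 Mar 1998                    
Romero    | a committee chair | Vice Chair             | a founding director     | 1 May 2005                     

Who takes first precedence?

By board role: Romero and Saleh (Vice Chair); then Ibarra, Whitfield and Ferreira (Non-Executive Director).
Romero and Saleh are each a committee chair, so the next rule applies.
Among Romero and Saleh, by date first elected to the board (later first) (reversed rule for this group): Romero (1 May 2005) before Saleh (4 Jul 2003).
Ibarra, Whitfield and Ferreira are each a committee chair, so the next rule applies.
Among Ibarra, Whitfield and Ferreira, by date first elected to the board (later first) (reversed rule for this group): Ibarra (8 Aug 2003) before Whitfield (24 Mar 1998) before Ferreira (25 Dec 1996).
Order: Romero, Saleh, Ibarra, Whitfield, Ferreira.

Romero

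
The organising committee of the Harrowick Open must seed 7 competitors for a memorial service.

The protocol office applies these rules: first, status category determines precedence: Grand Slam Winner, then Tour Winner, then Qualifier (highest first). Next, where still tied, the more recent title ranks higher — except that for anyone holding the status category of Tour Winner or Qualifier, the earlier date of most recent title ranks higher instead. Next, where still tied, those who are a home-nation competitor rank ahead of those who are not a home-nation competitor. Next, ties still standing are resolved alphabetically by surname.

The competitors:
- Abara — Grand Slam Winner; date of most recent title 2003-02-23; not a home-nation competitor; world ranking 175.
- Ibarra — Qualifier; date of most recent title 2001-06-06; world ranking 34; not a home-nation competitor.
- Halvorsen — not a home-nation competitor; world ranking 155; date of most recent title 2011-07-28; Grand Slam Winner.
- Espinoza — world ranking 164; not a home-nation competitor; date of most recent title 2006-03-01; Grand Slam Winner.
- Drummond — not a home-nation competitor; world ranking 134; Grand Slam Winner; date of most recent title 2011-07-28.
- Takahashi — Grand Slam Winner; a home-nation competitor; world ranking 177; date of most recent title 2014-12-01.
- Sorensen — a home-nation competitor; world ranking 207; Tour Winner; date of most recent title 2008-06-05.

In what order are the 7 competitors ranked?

By status category: Takahashi, Drummond, Halvorsen, Espinoza and Abara (Grand Slam Winner); then Sorensen (Tour Winner); then Ibarra (Qualifier).
Among Takahashi, Drummond, Halvorsen, Espinoza and Abara, by date of most recent title (later first): Takahashi (2014-12-01) before Drummond and Halvorsen (2011-07-28) before Espinoza (2006-03-01) before Abara (2003-02-23).
Drummond and Halvorsen are each not a home-nation competitor, so the next rule applies.
Among Drummond and Halvorsen, alphabetically by surname: Drummond before Halvorsen.
Full order: Takahashi, Drummond, Halvorsen, Espinoza, Abara, Sorensen, Ibarra.

Takahashi, Drummond, Halvorsen, Espinoza, Abara, Sorensen, Ibarra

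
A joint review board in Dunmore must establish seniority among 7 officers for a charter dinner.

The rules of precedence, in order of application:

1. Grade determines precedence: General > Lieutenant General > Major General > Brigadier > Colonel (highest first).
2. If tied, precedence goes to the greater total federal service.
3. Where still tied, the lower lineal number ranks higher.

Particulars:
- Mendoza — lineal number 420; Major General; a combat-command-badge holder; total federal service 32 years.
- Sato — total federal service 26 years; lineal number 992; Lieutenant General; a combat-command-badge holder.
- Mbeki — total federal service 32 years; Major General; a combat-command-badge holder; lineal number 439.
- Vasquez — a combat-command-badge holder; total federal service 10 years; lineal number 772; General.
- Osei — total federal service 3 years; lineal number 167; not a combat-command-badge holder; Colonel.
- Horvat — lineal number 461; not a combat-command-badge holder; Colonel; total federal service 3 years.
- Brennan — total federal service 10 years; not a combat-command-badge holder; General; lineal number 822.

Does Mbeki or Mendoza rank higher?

By grade: Vasquez and Brennan (General); then Sato (Lieutenant General); then Mendoza and Mbeki (Major General); then Osei and Horvat (Colonel).
Vasquez and Brennan both have total federal service 10 years, so the next rule applies.
Among Vasquez and Brennan, by lineal number (lower first): Vasquez (772) before Brennan (822).
Mendoza and Mbeki both have total federal service 32 years, so the next rule applies.
Among Mendoza and Mbeki, by lineal number (lower first): Mendoza (420) before Mbeki (439).
Osei and Horvat both have total federal service 3 years, so the next rule applies.
Among Osei and Horvat, by lineal number (lower first): Osei (167) before Horvat (461).
So Mendoza takes precedence.

Mendoza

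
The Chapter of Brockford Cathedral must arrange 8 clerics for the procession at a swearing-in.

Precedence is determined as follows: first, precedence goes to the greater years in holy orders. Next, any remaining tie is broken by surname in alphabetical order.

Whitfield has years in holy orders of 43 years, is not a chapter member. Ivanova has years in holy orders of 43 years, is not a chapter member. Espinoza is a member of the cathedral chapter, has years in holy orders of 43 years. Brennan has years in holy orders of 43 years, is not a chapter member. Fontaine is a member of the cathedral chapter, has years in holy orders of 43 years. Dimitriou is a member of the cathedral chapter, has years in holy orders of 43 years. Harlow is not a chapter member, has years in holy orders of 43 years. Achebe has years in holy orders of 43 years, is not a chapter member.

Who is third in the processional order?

Dimitriou

By years in holy orders (higher first): Achebe, Brennan, Dimitriou, Espinoza, Fontaine, Harlow, Ivanova and Whitfield (each 43 years).
Among Achebe, Brennan, Dimitriou, Espinoza, Fontaine, Harlow, Ivanova and Whitfield, alphabetically by surname: Achebe before Brennan before Dimitriou before Espinoza before Fontaine before Harlow before Ivanova before Whitfield.
Order: Achebe, Brennan, Dimitriou, Espinoza, Fontaine, Harlow, Ivanova, Whitfield.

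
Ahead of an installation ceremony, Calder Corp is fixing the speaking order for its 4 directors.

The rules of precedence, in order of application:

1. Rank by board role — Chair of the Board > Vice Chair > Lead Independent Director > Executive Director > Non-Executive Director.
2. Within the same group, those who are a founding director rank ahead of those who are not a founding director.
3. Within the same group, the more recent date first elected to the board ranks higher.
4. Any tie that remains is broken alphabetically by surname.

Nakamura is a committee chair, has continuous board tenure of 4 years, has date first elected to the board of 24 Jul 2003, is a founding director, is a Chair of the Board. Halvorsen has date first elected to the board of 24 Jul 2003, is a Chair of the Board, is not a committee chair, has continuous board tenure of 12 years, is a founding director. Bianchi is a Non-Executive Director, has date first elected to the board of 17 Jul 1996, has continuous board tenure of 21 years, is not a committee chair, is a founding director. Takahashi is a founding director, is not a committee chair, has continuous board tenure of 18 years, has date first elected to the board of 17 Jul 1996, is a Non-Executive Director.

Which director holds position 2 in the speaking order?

Nakamura

By board role: Halvorsen and Nakamura (Chair of the Board); then Bianchi and Takahashi (Non-Executive Director).
Halvorsen and Nakamura are each a founding director, so the next rule applies.
Halvorsen and Nakamura both have date first elected to the board 24 Jul 2003, so the next rule applies.
Among Halvorsen and Nakamura, alphabetically by surname: Halvorsen before Nakamura.
Bianchi and Takahashi are each a founding director, so the next rule applies.
Bianchi and Takahashi both have date first elected to the board 17 Jul 1996, so the next rule applies.
Among Bianchi and Takahashi, alphabetically by surname: Bianchi before Takahashi.
Order: Halvorsen, Nakamura, Bianchi, Takahashi.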